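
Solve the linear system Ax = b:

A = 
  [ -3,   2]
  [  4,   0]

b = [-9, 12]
Row reduce the augmented matrix [A|b]:
R2 → R2 + (4/3)·R1
REF = 
  [ -3,   2,  -9]
  [  0, 8/3,   0]

Back-substitution:
x₂ = 0 / (8/3) = 0
x₁ = (-9 - (2)(0)) / (-3) = 3

x = [3, 0]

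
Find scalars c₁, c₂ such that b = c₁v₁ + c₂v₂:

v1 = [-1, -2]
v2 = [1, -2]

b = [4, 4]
c1 = -3, c2 = 1

b = -3·v1 + 1·v2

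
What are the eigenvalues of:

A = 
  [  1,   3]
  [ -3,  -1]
λ = 2i√2, -2i√2  (≈ 0 + 2.828i, 0 - 2.828i)

tr(A) = 0, det(A) = 8
Characteristic polynomial: λ² - tr(A)λ + det(A) = λ² + 8
λ² + 8 = 0  ⇒  λ = (0 ± √((0)² - 4·(8)))/2 = (0 ± √(-32))/2
  = 2i√2,  -2i√2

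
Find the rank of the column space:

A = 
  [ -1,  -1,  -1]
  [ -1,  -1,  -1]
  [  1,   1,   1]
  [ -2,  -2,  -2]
dim(Col(A)) = 1

Row reduce:
R2 → R2 - (1)·R1
R3 → R3 + (1)·R1
R4 → R4 - (2)·R1
REF = 
  [ -1,  -1,  -1]
  [  0,   0,   0]
  [  0,   0,   0]
  [  0,   0,   0]
Pivot columns: 1 → 1 pivot.
dim(Col(A)) = number of pivot columns = 1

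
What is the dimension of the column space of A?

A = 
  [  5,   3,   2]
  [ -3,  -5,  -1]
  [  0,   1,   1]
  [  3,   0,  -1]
Row reduce:
R2 → R2 + (3/5)·R1
R4 → R4 - (3/5)·R1
R3 → R3 + (5/16)·R2
R4 → R4 - (9/16)·R2
R4 → R4 + (37/17)·R3
REF = 
  [    5,     3,     2]
  [    0, -16/5,   1/5]
  [    0,     0, 17/16]
  [    0,     0,     0]
Pivot columns: 1, 2, 3 → 3 pivots.
dim(Col(A)) = number of pivot columns = 3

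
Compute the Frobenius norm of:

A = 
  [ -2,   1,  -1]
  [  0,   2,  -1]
||A||_F = 3.317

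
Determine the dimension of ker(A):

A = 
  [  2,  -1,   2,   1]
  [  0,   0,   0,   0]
nullity(A) = 3

Row reduce:
(no row operations needed)
REF = 
  [  2,  -1,   2,   1]
  [  0,   0,   0,   0]
Pivot columns: 1 → 1 pivot.
rank(A) = 1, so nullity(A) = 4 - 1 = 3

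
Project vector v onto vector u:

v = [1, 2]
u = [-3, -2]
proj_u(v) = [21/13, 14/13]

v·u = (1)(-3) + (2)(-2) = -7
u·u = (-3)² + (-2)² = 13
proj_u(v) = (v·u / u·u) × u = (-7/13) × u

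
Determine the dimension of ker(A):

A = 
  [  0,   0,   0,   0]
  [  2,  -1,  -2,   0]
nullity(A) = 3

Row reduce:
Swap R1 ↔ R2
REF = 
  [  2,  -1,  -2,   0]
  [  0,   0,   0,   0]
Pivot columns: 1 → 1 pivot.
rank(A) = 1, so nullity(A) = 4 - 1 = 3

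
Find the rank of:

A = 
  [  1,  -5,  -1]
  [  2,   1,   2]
rank(A) = 2

Row reduce:
R2 → R2 - (2)·R1
REF = 
  [  1,  -5,  -1]
  [  0,  11,   4]
Pivot columns: 1, 2 → 2 pivots.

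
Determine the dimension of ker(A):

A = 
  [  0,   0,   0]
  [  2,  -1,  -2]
nullity(A) = 2

Row reduce:
Swap R1 ↔ R2
REF = 
  [  2,  -1,  -2]
  [  0,   0,   0]
Pivot columns: 1 → 1 pivot.
rank(A) = 1, so nullity(A) = 3 - 1 = 2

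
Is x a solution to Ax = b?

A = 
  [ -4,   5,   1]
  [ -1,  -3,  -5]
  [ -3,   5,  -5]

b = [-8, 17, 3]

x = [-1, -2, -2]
Yes

Ax = [-8, 17, 3] = b ✓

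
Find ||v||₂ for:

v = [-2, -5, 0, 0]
5.385

||v||₂ = √((-2)² + (-5)² + (0)² + (0)²) = √29 = 5.385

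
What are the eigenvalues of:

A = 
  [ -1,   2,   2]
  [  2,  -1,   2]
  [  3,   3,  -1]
λ = -3, √13, -√13  (≈ -3, 3.606, -3.606)

Characteristic polynomial: det(λI - A) = λ³ + 3λ² - 13λ - 39
Testing integer divisors of the constant term: p(-3) = 0, so (λ + 3) is a factor:
p(λ) = (λ + 3)(λ² - 13)
λ² - 13 = 0  ⇒  λ = (0 ± √((0)² - 4·(-13)))/2 = (0 ± √(52))/2
  = √13,  -√13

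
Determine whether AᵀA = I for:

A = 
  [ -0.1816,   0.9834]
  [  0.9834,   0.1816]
Yes

AᵀA = 
  [  1.0001,   0]
  [  0,   1.0001]
≈ I (equal to I up to the 4-dp rounding of the entries)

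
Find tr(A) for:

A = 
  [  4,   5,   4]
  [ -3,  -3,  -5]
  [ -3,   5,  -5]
-4

tr(A) = 4 + -3 + -5 = -4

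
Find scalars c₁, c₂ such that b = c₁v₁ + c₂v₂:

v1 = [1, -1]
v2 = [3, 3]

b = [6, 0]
c1 = 3, c2 = 1

b = 3·v1 + 1·v2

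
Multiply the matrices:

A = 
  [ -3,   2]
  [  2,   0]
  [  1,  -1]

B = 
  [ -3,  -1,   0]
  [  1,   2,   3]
AB = 
  [ 11,   7,   6]
  [ -6,  -2,   0]
  [ -4,  -3,  -3]

A is 3×2 and B is 2×3, so AB is 3×3. Each entry is (row of A)·(column of B):
AB[1,1] = (-3)(-3) + (2)(1) = 11
AB[1,2] = (-3)(-1) + (2)(2) = 7
AB[1,3] = (-3)(0) + (2)(3) = 6
AB[2,1] = (2)(-3) + (0)(1) = -6
AB[2,2] = (2)(-1) + (0)(2) = -2
AB[2,3] = (2)(0) + (0)(3) = 0
AB[3,1] = (1)(-3) + (-1)(1) = -4
AB[3,2] = (1)(-1) + (-1)(2) = -3
AB[3,3] = (1)(0) + (-1)(3) = -3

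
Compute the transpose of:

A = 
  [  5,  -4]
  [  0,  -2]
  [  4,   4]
Aᵀ = 
  [  5,   0,   4]
  [ -4,  -2,   4]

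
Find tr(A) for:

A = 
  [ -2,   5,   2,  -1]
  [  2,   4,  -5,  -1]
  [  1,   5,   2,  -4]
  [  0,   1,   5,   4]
8

tr(A) = -2 + 4 + 2 + 4 = 8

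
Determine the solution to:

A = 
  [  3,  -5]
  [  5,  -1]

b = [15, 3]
Row reduce the augmented matrix [A|b]:
R2 → R2 - (5/3)·R1
REF = 
  [   3,   -5,   15]
  [   0, 22/3,  -22]

Back-substitution:
x₂ = (-22) / (22/3) = -3
x₁ = (15 - (-5)(-3)) / 3 = 0

x = [0, -3]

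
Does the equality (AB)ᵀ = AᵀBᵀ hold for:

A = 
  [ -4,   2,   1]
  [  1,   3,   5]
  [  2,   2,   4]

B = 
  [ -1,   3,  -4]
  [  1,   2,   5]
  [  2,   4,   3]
No

(AB)ᵀ = 
  [  8,  12,   8]
  [ -4,  29,  26]
  [ 29,  26,  14]

AᵀBᵀ = 
  [ -1,   8,   2]
  [ -1,  18,  22]
  [ -2,  31,  34]

The two matrices differ, so (AB)ᵀ ≠ AᵀBᵀ in general. The correct identity is (AB)ᵀ = BᵀAᵀ.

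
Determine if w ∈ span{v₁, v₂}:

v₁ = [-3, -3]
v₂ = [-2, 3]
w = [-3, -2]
Yes

Form the augmented matrix and row-reduce:
[v₁|v₂|w] = 
  [ -3,  -2,  -3]
  [ -3,   3,  -2]
R2 → R2 - (1)·R1
REF = 
  [ -3,  -2,  -3]
  [  0,   5,   1]

No row of the form [0 0 | nonzero], so the system is consistent. Back-substitution gives c₁ = 13/15, c₂ = 1/5: w = (13/15)·v₁ + (1/5)·v₂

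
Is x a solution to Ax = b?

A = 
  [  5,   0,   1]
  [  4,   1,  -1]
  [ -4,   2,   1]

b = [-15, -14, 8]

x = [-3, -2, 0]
Yes

Ax = [-15, -14, 8] = b ✓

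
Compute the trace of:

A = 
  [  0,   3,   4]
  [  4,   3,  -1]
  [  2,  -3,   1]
4

tr(A) = 0 + 3 + 1 = 4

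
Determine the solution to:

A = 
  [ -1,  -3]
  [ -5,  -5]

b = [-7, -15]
x = [1, 2]

Row reduce the augmented matrix [A|b]:
R2 → R2 - (5)·R1
REF = 
  [ -1,  -3,  -7]
  [  0,  10,  20]

Back-substitution:
x₂ = 20 / 10 = 2
x₁ = (-7 - (-3)(2)) / (-1) = 1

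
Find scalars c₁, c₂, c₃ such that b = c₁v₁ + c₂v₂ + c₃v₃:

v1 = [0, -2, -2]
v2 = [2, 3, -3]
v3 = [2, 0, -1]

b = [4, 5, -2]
c1 = -1, c2 = 1, c3 = 1

b = -1·v1 + 1·v2 + 1·v3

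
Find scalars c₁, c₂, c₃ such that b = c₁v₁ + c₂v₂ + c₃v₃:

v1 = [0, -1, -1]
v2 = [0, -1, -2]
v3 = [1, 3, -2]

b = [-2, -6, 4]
c1 = 0, c2 = 0, c3 = -2

b = 0·v1 + 0·v2 + -2·v3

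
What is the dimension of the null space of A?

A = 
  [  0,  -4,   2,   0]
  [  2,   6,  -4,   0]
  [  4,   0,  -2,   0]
nullity(A) = 2

Row reduce:
Swap R1 ↔ R2
R3 → R3 - (2)·R1
R3 → R3 - (3)·R2
REF = 
  [  2,   6,  -4,   0]
  [  0,  -4,   2,   0]
  [  0,   0,   0,   0]
Pivot columns: 1, 2 → 2 pivots.
rank(A) = 2, so nullity(A) = 4 - 2 = 2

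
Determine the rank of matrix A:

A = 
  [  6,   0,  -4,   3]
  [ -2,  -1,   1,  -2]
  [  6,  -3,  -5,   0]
rank(A) = 2

Row reduce:
R2 → R2 + (1/3)·R1
R3 → R3 - (1)·R1
R3 → R3 - (3)·R2
REF = 
  [   6,    0,   -4,    3]
  [   0,   -1, -1/3,   -1]
  [   0,    0,    0,    0]
Pivot columns: 1, 2 → 2 pivots.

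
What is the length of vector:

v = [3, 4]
5

||v||₂ = √((3)² + (4)²) = √25 = 5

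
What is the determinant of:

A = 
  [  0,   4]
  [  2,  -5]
-8

For a 2×2 matrix, det = ad - bc = (0)(-5) - (4)(2) = -8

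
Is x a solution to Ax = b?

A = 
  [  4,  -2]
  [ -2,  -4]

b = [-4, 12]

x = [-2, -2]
Yes

Ax = [-4, 12] = b ✓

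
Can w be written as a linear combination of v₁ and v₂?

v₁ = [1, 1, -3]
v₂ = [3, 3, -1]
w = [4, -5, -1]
No

Form the augmented matrix and row-reduce:
[v₁|v₂|w] = 
  [  1,   3,   4]
  [  1,   3,  -5]
  [ -3,  -1,  -1]
R2 → R2 - (1)·R1
R3 → R3 + (3)·R1
Swap R2 ↔ R3
REF = 
  [  1,   3,   4]
  [  0,   8,  11]
  [  0,   0,  -9]

Row 3 reads [0 0 | -9], i.e. 0 = -9, so the system is inconsistent and w ∉ span{v₁, v₂}.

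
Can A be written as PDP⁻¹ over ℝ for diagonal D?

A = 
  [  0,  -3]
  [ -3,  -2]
Yes

tr(A) = -2, det(A) = -9
Characteristic polynomial: λ² - tr(A)λ + det(A) = λ² + 2λ - 9
λ² + 2λ - 9 = 0  ⇒  λ = (-2 ± √((2)² - 4·(-9)))/2 = (-2 ± √(40))/2
  = -1 + √10,  -1 - √10
Eigenvalues: -1 + √10, -1 - √10  (≈ 2.162, -4.162)
The two irrational eigenvalues are distinct (simple), so each has alg. mult. = geom. mult. = 1.
Sum of geometric multiplicities equals n, so A has n independent eigenvectors.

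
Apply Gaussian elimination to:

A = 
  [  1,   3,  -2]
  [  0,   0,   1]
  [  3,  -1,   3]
Row operations:
R3 → R3 - (3)·R1
Swap R2 ↔ R3

Resulting echelon form:
REF = 
  [  1,   3,  -2]
  [  0, -10,   9]
  [  0,   0,   1]

Rank = 3 (number of non-zero pivot rows).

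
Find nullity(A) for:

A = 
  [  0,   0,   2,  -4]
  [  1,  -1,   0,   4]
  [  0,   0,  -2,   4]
nullity(A) = 2

Row reduce:
Swap R1 ↔ R2
R3 → R3 + (1)·R2
REF = 
  [  1,  -1,   0,   4]
  [  0,   0,   2,  -4]
  [  0,   0,   0,   0]
Pivot columns: 1, 3 → 2 pivots.
rank(A) = 2, so nullity(A) = 4 - 2 = 2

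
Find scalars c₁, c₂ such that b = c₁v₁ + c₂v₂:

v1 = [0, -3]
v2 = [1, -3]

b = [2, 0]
c1 = -2, c2 = 2

b = -2·v1 + 2·v2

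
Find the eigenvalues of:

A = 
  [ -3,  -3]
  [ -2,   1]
λ = -1 + √10, -1 - √10  (≈ 2.162, -4.162)

tr(A) = -2, det(A) = -9
Characteristic polynomial: λ² - tr(A)λ + det(A) = λ² + 2λ - 9
λ² + 2λ - 9 = 0  ⇒  λ = (-2 ± √((2)² - 4·(-9)))/2 = (-2 ± √(40))/2
  = -1 + √10,  -1 - √10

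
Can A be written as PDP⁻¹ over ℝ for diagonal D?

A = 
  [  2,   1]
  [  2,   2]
Yes

tr(A) = 4, det(A) = 2
Characteristic polynomial: λ² - tr(A)λ + det(A) = λ² - 4λ + 2
λ² - 4λ + 2 = 0  ⇒  λ = (4 ± √((-4)² - 4·(2)))/2 = (4 ± √(8))/2
  = 2 + √2,  2 - √2
Eigenvalues: 2 + √2, 2 - √2  (≈ 3.414, 0.5858)
The two irrational eigenvalues are distinct (simple), so each has alg. mult. = geom. mult. = 1.
Sum of geometric multiplicities equals n, so A has n independent eigenvectors.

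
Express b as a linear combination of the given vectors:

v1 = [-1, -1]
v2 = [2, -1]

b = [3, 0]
c1 = -1, c2 = 1

b = -1·v1 + 1·v2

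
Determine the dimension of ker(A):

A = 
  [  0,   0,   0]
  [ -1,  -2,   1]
nullity(A) = 2

Row reduce:
Swap R1 ↔ R2
REF = 
  [ -1,  -2,   1]
  [  0,   0,   0]
Pivot columns: 1 → 1 pivot.
rank(A) = 1, so nullity(A) = 3 - 1 = 2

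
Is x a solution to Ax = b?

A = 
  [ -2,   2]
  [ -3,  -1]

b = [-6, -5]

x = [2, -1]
Yes

Ax = [-6, -5] = b ✓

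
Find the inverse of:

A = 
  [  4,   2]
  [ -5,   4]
det(A) = (4)(4) - (2)(-5) = 26
For a 2×2 matrix, A⁻¹ = (1/det(A)) · [[d, -b], [-c, a]]
    = (1/26) · [[4, -2], [5, 4]]

A⁻¹ = 
  [ 2/13, -1/13]
  [ 5/26,  2/13]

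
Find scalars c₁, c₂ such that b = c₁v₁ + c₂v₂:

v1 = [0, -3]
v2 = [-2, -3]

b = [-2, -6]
c1 = 1, c2 = 1

b = 1·v1 + 1·v2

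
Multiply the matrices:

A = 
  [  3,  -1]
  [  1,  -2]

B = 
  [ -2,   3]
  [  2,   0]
A is 2×2 and B is 2×2, so AB is 2×2. Each entry is (row of A)·(column of B):
AB[1,1] = (3)(-2) + (-1)(2) = -8
AB[1,2] = (3)(3) + (-1)(0) = 9
AB[2,1] = (1)(-2) + (-2)(2) = -6
AB[2,2] = (1)(3) + (-2)(0) = 3

AB = 
  [ -8,   9]
  [ -6,   3]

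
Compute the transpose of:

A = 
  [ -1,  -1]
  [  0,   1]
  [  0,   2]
Aᵀ = 
  [ -1,   0,   0]
  [ -1,   1,   2]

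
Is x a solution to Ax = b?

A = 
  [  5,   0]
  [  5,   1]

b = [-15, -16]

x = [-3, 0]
No

Ax = [-15, -15] ≠ b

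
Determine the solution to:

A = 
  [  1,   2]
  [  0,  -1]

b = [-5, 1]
x = [-3, -1]

Row reduce the augmented matrix [A|b]:
(already in echelon form)
REF = 
  [  1,   2,  -5]
  [  0,  -1,   1]

Back-substitution:
x₂ = 1 / (-1) = -1
x₁ = (-5 - (2)(-1)) / 1 = -3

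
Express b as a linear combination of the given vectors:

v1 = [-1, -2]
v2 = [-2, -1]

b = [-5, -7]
c1 = 3, c2 = 1

b = 3·v1 + 1·v2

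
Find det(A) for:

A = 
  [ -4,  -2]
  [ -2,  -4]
12

For a 2×2 matrix, det = ad - bc = (-4)(-4) - (-2)(-2) = 12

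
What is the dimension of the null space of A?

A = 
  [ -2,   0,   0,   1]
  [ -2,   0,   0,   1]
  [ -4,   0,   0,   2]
nullity(A) = 3

Row reduce:
R2 → R2 - (1)·R1
R3 → R3 - (2)·R1
REF = 
  [ -2,   0,   0,   1]
  [  0,   0,   0,   0]
  [  0,   0,   0,   0]
Pivot columns: 1 → 1 pivot.
rank(A) = 1, so nullity(A) = 4 - 1 = 3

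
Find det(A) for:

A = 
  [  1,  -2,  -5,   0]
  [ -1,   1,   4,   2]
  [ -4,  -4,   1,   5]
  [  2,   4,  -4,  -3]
Cofactor expansion along row 1: det(A) = a₁₁M₁₁ - a₁₂M₁₂ + a₁₃M₁₃ - a₁₄M₁₄

M₁₁ = det[[1, 4, 2]; [-4, 1, 5]; [4, -4, -3]]
  = (1)·((1)(-3) - (5)(-4)) - (4)·((-4)(-3) - (5)(4)) + (2)·((-4)(-4) - (1)(4))
  = (1)(17) - (4)(-8) + (2)(12)
  = 73
M₁₂ = det[[-1, 4, 2]; [-4, 1, 5]; [2, -4, -3]]
  = (-1)·((1)(-3) - (5)(-4)) - (4)·((-4)(-3) - (5)(2)) + (2)·((-4)(-4) - (1)(2))
  = (-1)(17) - (4)(2) + (2)(14)
  = 3
M₁₃ = det[[-1, 1, 2]; [-4, -4, 5]; [2, 4, -3]]
  = (-1)·((-4)(-3) - (5)(4)) - (1)·((-4)(-3) - (5)(2)) + (2)·((-4)(4) - (-4)(2))
  = (-1)(-8) - (1)(2) + (2)(-8)
  = -10
M₁₄ = det[[-1, 1, 4]; [-4, -4, 1]; [2, 4, -4]]
  = (-1)·((-4)(-4) - (1)(4)) - (1)·((-4)(-4) - (1)(2)) + (4)·((-4)(4) - (-4)(2))
  = (-1)(12) - (1)(14) + (4)(-8)
  = -58

det(A) = (1)(73) - (-2)(3) + (-5)(-10) - (0)(-58) = 129

det(A) = 129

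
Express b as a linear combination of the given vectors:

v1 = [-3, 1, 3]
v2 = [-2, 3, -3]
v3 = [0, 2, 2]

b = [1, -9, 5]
c1 = 1, c2 = -2, c3 = -2

b = 1·v1 + -2·v2 + -2·v3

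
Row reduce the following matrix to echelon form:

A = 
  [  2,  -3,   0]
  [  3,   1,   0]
Row operations:
R2 → R2 - (3/2)·R1

Resulting echelon form:
REF = 
  [   2,   -3,    0]
  [   0, 11/2,    0]

Rank = 2 (number of non-zero pivot rows).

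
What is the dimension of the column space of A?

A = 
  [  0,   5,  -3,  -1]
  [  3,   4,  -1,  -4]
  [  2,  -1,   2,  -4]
dim(Col(A)) = 3

Row reduce:
Swap R1 ↔ R2
R3 → R3 - (2/3)·R1
R3 → R3 + (11/15)·R2
REF = 
  [     3,      4,     -1,     -4]
  [     0,      5,     -3,     -1]
  [     0,      0,   7/15, -31/15]
Pivot columns: 1, 2, 3 → 3 pivots.
dim(Col(A)) = number of pivot columns = 3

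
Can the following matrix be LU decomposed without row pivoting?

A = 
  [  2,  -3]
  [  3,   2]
Yes.
A[1,1] = 2 ≠ 0, so Gaussian elimination proceeds without a row swap: multiplier ℓ₂₁ = (3)/(2) = 3/2, and U[2,2] = 2 - (3/2)(-3) = 13/2.
L = 
  [  1,   0]
  [3/2,   1]
U = 
  [   2,   -3]
  [   0, 13/2]
Check row 2 of LU: [(3/2)(2), (3/2)(-3) + (13/2)] = [3, 2] = row 2 of A ✓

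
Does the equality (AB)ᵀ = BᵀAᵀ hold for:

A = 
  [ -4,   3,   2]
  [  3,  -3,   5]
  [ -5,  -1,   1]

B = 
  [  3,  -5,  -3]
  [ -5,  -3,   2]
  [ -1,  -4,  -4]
Yes

(AB)ᵀ = 
  [-29,  19, -11]
  [  3, -26,  24]
  [ 10, -35,   9]

BᵀAᵀ = 
  [-29,  19, -11]
  [  3, -26,  24]
  [ 10, -35,   9]

Both sides are equal — this is the standard identity (AB)ᵀ = BᵀAᵀ, which holds for all A, B.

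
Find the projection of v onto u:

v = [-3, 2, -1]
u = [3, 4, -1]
v·u = (-3)(3) + (2)(4) + (-1)(-1) = 0
u·u = (3)² + (4)² + (-1)² = 26
proj_u(v) = (v·u / u·u) × u = (0/26) × u = (0) × u

proj_u(v) = [0, 0, 0]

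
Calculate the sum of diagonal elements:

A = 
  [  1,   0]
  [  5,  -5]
-4

tr(A) = 1 + -5 = -4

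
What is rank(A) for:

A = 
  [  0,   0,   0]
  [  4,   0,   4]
Row reduce:
Swap R1 ↔ R2
REF = 
  [  4,   0,   4]
  [  0,   0,   0]
Pivot columns: 1 → 1 pivot.

rank(A) = 1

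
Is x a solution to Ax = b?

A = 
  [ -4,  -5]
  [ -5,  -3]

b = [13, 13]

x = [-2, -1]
Yes

Ax = [13, 13] = b ✓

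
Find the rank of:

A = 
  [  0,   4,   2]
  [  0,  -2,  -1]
rank(A) = 1

Row reduce:
R2 → R2 + (1/2)·R1
REF = 
  [  0,   4,   2]
  [  0,   0,   0]
Pivot columns: 2 → 1 pivot.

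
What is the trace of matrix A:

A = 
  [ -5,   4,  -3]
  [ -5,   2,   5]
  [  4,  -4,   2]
-1

tr(A) = -5 + 2 + 2 = -1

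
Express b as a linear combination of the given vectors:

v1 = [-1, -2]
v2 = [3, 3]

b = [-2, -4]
c1 = 2, c2 = 0

b = 2·v1 + 0·v2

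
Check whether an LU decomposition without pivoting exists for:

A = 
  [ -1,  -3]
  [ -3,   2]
Yes.
A[1,1] = -1 ≠ 0, so Gaussian elimination proceeds without a row swap: multiplier ℓ₂₁ = (-3)/(-1) = 3, and U[2,2] = 2 - (3)(-3) = 11.
L = 
  [  1,   0]
  [  3,   1]
U = 
  [ -1,  -3]
  [  0,  11]
Check row 2 of LU: [(3)(-1), (3)(-3) + 11] = [-3, 2] = row 2 of A ✓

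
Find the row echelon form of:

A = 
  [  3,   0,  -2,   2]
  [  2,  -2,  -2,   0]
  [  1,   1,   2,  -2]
Row operations:
R2 → R2 - (2/3)·R1
R3 → R3 - (1/3)·R1
R3 → R3 + (1/2)·R2

Resulting echelon form:
REF = 
  [    3,     0,    -2,     2]
  [    0,    -2,  -2/3,  -4/3]
  [    0,     0,   7/3, -10/3]

Rank = 3 (number of non-zero pivot rows).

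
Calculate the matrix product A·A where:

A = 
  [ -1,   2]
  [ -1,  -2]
A² = A·A:
A²[1,1] = (-1)(-1) + (2)(-1) = -1
A²[1,2] = (-1)(2) + (2)(-2) = -6
A²[2,1] = (-1)(-1) + (-2)(-1) = 3
A²[2,2] = (-1)(2) + (-2)(-2) = 2
A² = 
  [ -1,  -6]
  [  3,   2]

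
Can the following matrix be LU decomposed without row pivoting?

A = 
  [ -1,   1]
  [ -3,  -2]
Yes.
A[1,1] = -1 ≠ 0, so Gaussian elimination proceeds without a row swap: multiplier ℓ₂₁ = (-3)/(-1) = 3, and U[2,2] = -2 - (3)(1) = -5.
L = 
  [  1,   0]
  [  3,   1]
U = 
  [ -1,   1]
  [  0,  -5]
Check row 2 of LU: [(3)(-1), (3)(1) + (-5)] = [-3, -2] = row 2 of A ✓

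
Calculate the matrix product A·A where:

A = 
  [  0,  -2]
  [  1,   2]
A² = A·A:
A²[1,1] = (0)(0) + (-2)(1) = -2
A²[1,2] = (0)(-2) + (-2)(2) = -4
A²[2,1] = (1)(0) + (2)(1) = 2
A²[2,2] = (1)(-2) + (2)(2) = 2
A² = 
  [ -2,  -4]
  [  2,   2]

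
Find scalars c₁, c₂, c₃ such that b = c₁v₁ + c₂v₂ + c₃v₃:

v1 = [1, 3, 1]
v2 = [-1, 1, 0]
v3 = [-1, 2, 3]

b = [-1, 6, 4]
c1 = 1, c2 = 1, c3 = 1

b = 1·v1 + 1·v2 + 1·v3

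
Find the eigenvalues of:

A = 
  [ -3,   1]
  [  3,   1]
λ = -1 + √7, -1 - √7  (≈ 1.646, -3.646)

tr(A) = -2, det(A) = -6
Characteristic polynomial: λ² - tr(A)λ + det(A) = λ² + 2λ - 6
λ² + 2λ - 6 = 0  ⇒  λ = (-2 ± √((2)² - 4·(-6)))/2 = (-2 ± √(28))/2
  = -1 + √7,  -1 - √7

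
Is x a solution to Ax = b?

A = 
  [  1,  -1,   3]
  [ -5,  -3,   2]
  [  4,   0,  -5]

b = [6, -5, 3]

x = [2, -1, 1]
Yes

Ax = [6, -5, 3] = b ✓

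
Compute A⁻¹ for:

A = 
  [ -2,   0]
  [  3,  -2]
det(A) = (-2)(-2) - (0)(3) = 4
For a 2×2 matrix, A⁻¹ = (1/det(A)) · [[d, -b], [-c, a]]
    = (1/4) · [[-2, 0], [-3, -2]]

A⁻¹ = 
  [-1/2,    0]
  [-3/4, -1/2]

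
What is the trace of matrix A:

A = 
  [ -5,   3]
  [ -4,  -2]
-7

tr(A) = -5 + -2 = -7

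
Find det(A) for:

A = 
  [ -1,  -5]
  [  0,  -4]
For a 2×2 matrix, det = ad - bc = (-1)(-4) - (-5)(0) = 4

det(A) = 4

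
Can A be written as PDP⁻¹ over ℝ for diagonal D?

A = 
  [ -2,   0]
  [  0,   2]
Yes

tr(A) = 0, det(A) = -4
Characteristic polynomial: λ² - tr(A)λ + det(A) = λ² - 4
λ² - 4 = (λ + 2)(λ - 2)
Eigenvalues: 2, -2
λ=-2: alg. mult. = 1, geom. mult. = 2 - rank(A - (-2)I) = 2 - 1 = 1
λ=2: alg. mult. = 1, geom. mult. = 2 - rank(A - (2)I) = 2 - 1 = 1
Sum of geometric multiplicities equals n, so A has n independent eigenvectors.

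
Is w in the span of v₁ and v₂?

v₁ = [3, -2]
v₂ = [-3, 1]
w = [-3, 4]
Yes

Form the augmented matrix and row-reduce:
[v₁|v₂|w] = 
  [  3,  -3,  -3]
  [ -2,   1,   4]
R2 → R2 + (2/3)·R1
REF = 
  [  3,  -3,  -3]
  [  0,  -1,   2]

No row of the form [0 0 | nonzero], so the system is consistent. Back-substitution gives c₁ = -3, c₂ = -2: w = (-3)·v₁ + (-2)·v₂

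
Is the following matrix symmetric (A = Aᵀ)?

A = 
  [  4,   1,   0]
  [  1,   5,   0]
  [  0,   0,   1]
Yes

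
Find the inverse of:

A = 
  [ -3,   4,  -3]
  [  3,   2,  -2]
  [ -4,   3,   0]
det(A) = (-3)·((2)(0) - (-2)(3)) - (4)·((3)(0) - (-2)(-4)) + (-3)·((3)(3) - (2)(-4))
  = (-3)(6) - (4)(-8) + (-3)(17)
  = -37
det(A) = -37 ≠ 0, so A is invertible.

Cofactors Cᵢⱼ = (-1)ⁱ⁺ʲ·Mᵢⱼ:
C = 
  [  6,   8,  17]
  [ -9, -12,  -7]
  [ -2, -15, -18]

adj(A) = Cᵀ:
adj(A) = 
  [  6,  -9,  -2]
  [  8, -12, -15]
  [ 17,  -7, -18]

A⁻¹ = (-1/37) · adj(A):
A⁻¹ = 
  [ -6/37,   9/37,   2/37]
  [ -8/37,  12/37,  15/37]
  [-17/37,   7/37,  18/37]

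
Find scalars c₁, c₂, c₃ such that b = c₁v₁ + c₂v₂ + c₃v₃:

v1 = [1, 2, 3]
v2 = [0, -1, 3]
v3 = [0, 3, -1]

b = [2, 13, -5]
c1 = 2, c2 = -3, c3 = 2

b = 2·v1 + -3·v2 + 2·v3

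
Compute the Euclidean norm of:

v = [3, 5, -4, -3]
7.681

||v||₂ = √((3)² + (5)² + (-4)² + (-3)²) = √59 = 7.681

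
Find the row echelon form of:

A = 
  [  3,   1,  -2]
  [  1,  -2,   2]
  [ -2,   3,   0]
Row operations:
R2 → R2 - (1/3)·R1
R3 → R3 + (2/3)·R1
R3 → R3 + (11/7)·R2

Resulting echelon form:
REF = 
  [   3,    1,   -2]
  [   0, -7/3,  8/3]
  [   0,    0, 20/7]

Rank = 3 (number of non-zero pivot rows).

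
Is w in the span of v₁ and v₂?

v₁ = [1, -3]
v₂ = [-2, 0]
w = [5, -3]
Yes

Form the augmented matrix and row-reduce:
[v₁|v₂|w] = 
  [  1,  -2,   5]
  [ -3,   0,  -3]
R2 → R2 + (3)·R1
REF = 
  [  1,  -2,   5]
  [  0,  -6,  12]

No row of the form [0 0 | nonzero], so the system is consistent. Back-substitution gives c₁ = 1, c₂ = -2: w = (1)·v₁ + (-2)·v₂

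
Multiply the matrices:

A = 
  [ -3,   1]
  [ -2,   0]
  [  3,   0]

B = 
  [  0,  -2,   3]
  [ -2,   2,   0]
AB = 
  [ -2,   8,  -9]
  [  0,   4,  -6]
  [  0,  -6,   9]

A is 3×2 and B is 2×3, so AB is 3×3. Each entry is (row of A)·(column of B):
AB[1,1] = (-3)(0) + (1)(-2) = -2
AB[1,2] = (-3)(-2) + (1)(2) = 8
AB[1,3] = (-3)(3) + (1)(0) = -9
AB[2,1] = (-2)(0) + (0)(-2) = 0
AB[2,2] = (-2)(-2) + (0)(2) = 4
AB[2,3] = (-2)(3) + (0)(0) = -6
AB[3,1] = (3)(0) + (0)(-2) = 0
AB[3,2] = (3)(-2) + (0)(2) = -6
AB[3,3] = (3)(3) + (0)(0) = 9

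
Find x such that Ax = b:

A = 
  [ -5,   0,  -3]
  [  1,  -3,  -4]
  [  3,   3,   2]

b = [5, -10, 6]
x = [-1, 3, 0]

Row reduce the augmented matrix [A|b]:
R2 → R2 + (1/5)·R1
R3 → R3 + (3/5)·R1
R3 → R3 + (1)·R2
REF = 
  [   -5,     0,    -3,     5]
  [    0,    -3, -23/5,    -9]
  [    0,     0, -22/5,     0]

Back-substitution:
x₃ = 0 / (-22/5) = 0
x₂ = (-9 - (-23/5)(0)) / (-3) = 3
x₁ = (5 - (0)(3) - (-3)(0)) / (-5) = -1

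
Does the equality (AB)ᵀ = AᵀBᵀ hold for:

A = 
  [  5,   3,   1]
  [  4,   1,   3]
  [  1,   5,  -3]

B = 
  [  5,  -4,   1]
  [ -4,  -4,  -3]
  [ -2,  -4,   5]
No

(AB)ᵀ = 
  [ 11,  10,  -9]
  [-36, -32, -12]
  [  1,  16, -29]

AᵀBᵀ = 
  [ 10, -39, -21]
  [ 16, -31,  15]
  [-10,  -7, -29]

The two matrices differ, so (AB)ᵀ ≠ AᵀBᵀ in general. The correct identity is (AB)ᵀ = BᵀAᵀ.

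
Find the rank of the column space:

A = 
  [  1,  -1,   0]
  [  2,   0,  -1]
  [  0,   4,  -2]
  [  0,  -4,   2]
dim(Col(A)) = 2

Row reduce:
R2 → R2 - (2)·R1
R3 → R3 - (2)·R2
R4 → R4 + (2)·R2
REF = 
  [  1,  -1,   0]
  [  0,   2,  -1]
  [  0,   0,   0]
  [  0,   0,   0]
Pivot columns: 1, 2 → 2 pivots.
dim(Col(A)) = number of pivot columns = 2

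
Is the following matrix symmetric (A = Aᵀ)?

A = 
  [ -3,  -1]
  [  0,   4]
No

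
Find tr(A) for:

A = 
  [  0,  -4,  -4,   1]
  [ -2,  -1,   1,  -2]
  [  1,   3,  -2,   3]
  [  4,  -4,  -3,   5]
2

tr(A) = 0 + -1 + -2 + 5 = 2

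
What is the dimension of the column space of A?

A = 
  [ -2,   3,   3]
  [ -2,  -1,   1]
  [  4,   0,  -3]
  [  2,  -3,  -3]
Row reduce:
R2 → R2 - (1)·R1
R3 → R3 + (2)·R1
R4 → R4 + (1)·R1
R3 → R3 + (3/2)·R2
REF = 
  [ -2,   3,   3]
  [  0,  -4,  -2]
  [  0,   0,   0]
  [  0,   0,   0]
Pivot columns: 1, 2 → 2 pivots.
dim(Col(A)) = number of pivot columns = 2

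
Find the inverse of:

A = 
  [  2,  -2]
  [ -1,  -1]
det(A) = (2)(-1) - (-2)(-1) = -4
For a 2×2 matrix, A⁻¹ = (1/det(A)) · [[d, -b], [-c, a]]
    = (-1/4) · [[-1, 2], [1, 2]]

A⁻¹ = 
  [ 1/4, -1/2]
  [-1/4, -1/2]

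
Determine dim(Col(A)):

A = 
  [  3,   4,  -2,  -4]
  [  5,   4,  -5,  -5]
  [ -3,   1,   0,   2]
Row reduce:
R2 → R2 - (5/3)·R1
R3 → R3 + (1)·R1
R3 → R3 + (15/8)·R2
REF = 
  [    3,     4,    -2,    -4]
  [    0,  -8/3,  -5/3,   5/3]
  [    0,     0, -41/8,   9/8]
Pivot columns: 1, 2, 3 → 3 pivots.
dim(Col(A)) = number of pivot columns = 3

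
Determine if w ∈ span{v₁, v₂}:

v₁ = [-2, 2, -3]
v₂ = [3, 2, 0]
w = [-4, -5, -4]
No

Form the augmented matrix and row-reduce:
[v₁|v₂|w] = 
  [ -2,   3,  -4]
  [  2,   2,  -5]
  [ -3,   0,  -4]
R2 → R2 + (1)·R1
R3 → R3 - (3/2)·R1
R3 → R3 + (9/10)·R2
REF = 
  [    -2,      3,     -4]
  [     0,      5,     -9]
  [     0,      0, -61/10]

Row 3 reads [0 0 | -61/10], i.e. 0 = -61/10, so the system is inconsistent and w ∉ span{v₁, v₂}.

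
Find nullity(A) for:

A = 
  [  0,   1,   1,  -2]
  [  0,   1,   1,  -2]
nullity(A) = 3

Row reduce:
R2 → R2 - (1)·R1
REF = 
  [  0,   1,   1,  -2]
  [  0,   0,   0,   0]
Pivot columns: 2 → 1 pivot.
rank(A) = 1, so nullity(A) = 4 - 1 = 3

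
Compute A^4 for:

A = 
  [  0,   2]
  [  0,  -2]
A² = A·A:
A²[1,1] = (0)(0) + (2)(0) = 0
A²[1,2] = (0)(2) + (2)(-2) = -4
A²[2,1] = (0)(0) + (-2)(0) = 0
A²[2,2] = (0)(2) + (-2)(-2) = 4
A² = 
  [  0,  -4]
  [  0,   4]

A^3 = A^2·A:
A^3[1,1] = (0)(0) + (-4)(0) = 0
A^3[1,2] = (0)(2) + (-4)(-2) = 8
A^3[2,1] = (0)(0) + (4)(0) = 0
A^3[2,2] = (0)(2) + (4)(-2) = -8
A^3 = 
  [  0,   8]
  [  0,  -8]

A^4 = A^3·A:
A^4[1,1] = (0)(0) + (8)(0) = 0
A^4[1,2] = (0)(2) + (8)(-2) = -16
A^4[2,1] = (0)(0) + (-8)(0) = 0
A^4[2,2] = (0)(2) + (-8)(-2) = 16
A^4 = 
  [  0, -16]
  [  0,  16]

Therefore
A^4 = 
  [  0, -16]
  [  0,  16]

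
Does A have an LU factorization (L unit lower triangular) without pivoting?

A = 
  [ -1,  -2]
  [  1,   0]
Yes.
A[1,1] = -1 ≠ 0, so Gaussian elimination proceeds without a row swap: multiplier ℓ₂₁ = (1)/(-1) = -1, and U[2,2] = 0 - (-1)(-2) = -2.
L = 
  [  1,   0]
  [ -1,   1]
U = 
  [ -1,  -2]
  [  0,  -2]
Check row 2 of LU: [(-1)(-1), (-1)(-2) + (-2)] = [1, 0] = row 2 of A ✓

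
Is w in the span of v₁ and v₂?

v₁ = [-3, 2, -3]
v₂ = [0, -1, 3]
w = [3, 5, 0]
No

Form the augmented matrix and row-reduce:
[v₁|v₂|w] = 
  [ -3,   0,   3]
  [  2,  -1,   5]
  [ -3,   3,   0]
R2 → R2 + (2/3)·R1
R3 → R3 - (1)·R1
R3 → R3 + (3)·R2
REF = 
  [ -3,   0,   3]
  [  0,  -1,   7]
  [  0,   0,  18]

Row 3 reads [0 0 | 18], i.e. 0 = 18, so the system is inconsistent and w ∉ span{v₁, v₂}.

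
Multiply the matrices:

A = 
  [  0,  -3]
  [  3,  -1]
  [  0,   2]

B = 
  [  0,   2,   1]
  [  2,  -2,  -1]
A is 3×2 and B is 2×3, so AB is 3×3. Each entry is (row of A)·(column of B):
AB[1,1] = (0)(0) + (-3)(2) = -6
AB[1,2] = (0)(2) + (-3)(-2) = 6
AB[1,3] = (0)(1) + (-3)(-1) = 3
AB[2,1] = (3)(0) + (-1)(2) = -2
AB[2,2] = (3)(2) + (-1)(-2) = 8
AB[2,3] = (3)(1) + (-1)(-1) = 4
AB[3,1] = (0)(0) + (2)(2) = 4
AB[3,2] = (0)(2) + (2)(-2) = -4
AB[3,3] = (0)(1) + (2)(-1) = -2

AB = 
  [ -6,   6,   3]
  [ -2,   8,   4]
  [  4,  -4,  -2]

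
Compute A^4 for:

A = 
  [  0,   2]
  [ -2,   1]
A² = A·A:
A²[1,1] = (0)(0) + (2)(-2) = -4
A²[1,2] = (0)(2) + (2)(1) = 2
A²[2,1] = (-2)(0) + (1)(-2) = -2
A²[2,2] = (-2)(2) + (1)(1) = -3
A² = 
  [ -4,   2]
  [ -2,  -3]

A^3 = A^2·A:
A^3[1,1] = (-4)(0) + (2)(-2) = -4
A^3[1,2] = (-4)(2) + (2)(1) = -6
A^3[2,1] = (-2)(0) + (-3)(-2) = 6
A^3[2,2] = (-2)(2) + (-3)(1) = -7
A^3 = 
  [ -4,  -6]
  [  6,  -7]

A^4 = A^3·A:
A^4[1,1] = (-4)(0) + (-6)(-2) = 12
A^4[1,2] = (-4)(2) + (-6)(1) = -14
A^4[2,1] = (6)(0) + (-7)(-2) = 14
A^4[2,2] = (6)(2) + (-7)(1) = 5
A^4 = 
  [ 12, -14]
  [ 14,   5]

Therefore
A^4 = 
  [ 12, -14]
  [ 14,   5]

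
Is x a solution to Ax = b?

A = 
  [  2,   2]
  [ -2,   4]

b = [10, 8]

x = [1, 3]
No

Ax = [8, 10] ≠ b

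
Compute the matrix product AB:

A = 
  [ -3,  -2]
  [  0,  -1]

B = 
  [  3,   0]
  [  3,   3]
A is 2×2 and B is 2×2, so AB is 2×2. Each entry is (row of A)·(column of B):
AB[1,1] = (-3)(3) + (-2)(3) = -15
AB[1,2] = (-3)(0) + (-2)(3) = -6
AB[2,1] = (0)(3) + (-1)(3) = -3
AB[2,2] = (0)(0) + (-1)(3) = -3

AB = 
  [-15,  -6]
  [ -3,  -3]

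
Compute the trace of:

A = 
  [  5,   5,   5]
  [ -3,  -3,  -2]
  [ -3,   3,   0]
2

tr(A) = 5 + -3 + 0 = 2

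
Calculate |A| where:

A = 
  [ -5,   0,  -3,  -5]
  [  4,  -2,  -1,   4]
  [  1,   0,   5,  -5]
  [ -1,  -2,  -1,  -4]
Cofactor expansion along row 1: det(A) = a₁₁M₁₁ - a₁₂M₁₂ + a₁₃M₁₃ - a₁₄M₁₄

M₁₁ = det[[-2, -1, 4]; [0, 5, -5]; [-2, -1, -4]]
  = (-2)·((5)(-4) - (-5)(-1)) - (-1)·((0)(-4) - (-5)(-2)) + (4)·((0)(-1) - (5)(-2))
  = (-2)(-25) - (-1)(-10) + (4)(10)
  = 80
M₁₂ = det[[4, -1, 4]; [1, 5, -5]; [-1, -1, -4]]
  = (4)·((5)(-4) - (-5)(-1)) - (-1)·((1)(-4) - (-5)(-1)) + (4)·((1)(-1) - (5)(-1))
  = (4)(-25) - (-1)(-9) + (4)(4)
  = -93
M₁₃ = det[[4, -2, 4]; [1, 0, -5]; [-1, -2, -4]]
  = (4)·((0)(-4) - (-5)(-2)) - (-2)·((1)(-4) - (-5)(-1)) + (4)·((1)(-2) - (0)(-1))
  = (4)(-10) - (-2)(-9) + (4)(-2)
  = -66
M₁₄ = det[[4, -2, -1]; [1, 0, 5]; [-1, -2, -1]]
  = (4)·((0)(-1) - (5)(-2)) - (-2)·((1)(-1) - (5)(-1)) + (-1)·((1)(-2) - (0)(-1))
  = (4)(10) - (-2)(4) + (-1)(-2)
  = 50

det(A) = (-5)(80) - (0)(-93) + (-3)(-66) - (-5)(50) = 48

det(A) = 48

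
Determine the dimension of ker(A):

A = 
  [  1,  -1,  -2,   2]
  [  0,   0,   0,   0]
nullity(A) = 3

Row reduce:
(no row operations needed)
REF = 
  [  1,  -1,  -2,   2]
  [  0,   0,   0,   0]
Pivot columns: 1 → 1 pivot.
rank(A) = 1, so nullity(A) = 4 - 1 = 3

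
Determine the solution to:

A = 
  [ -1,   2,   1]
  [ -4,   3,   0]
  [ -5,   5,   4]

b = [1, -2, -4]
x = [2, 2, -1]

Row reduce the augmented matrix [A|b]:
R2 → R2 - (4)·R1
R3 → R3 - (5)·R1
R3 → R3 - (1)·R2
REF = 
  [ -1,   2,   1,   1]
  [  0,  -5,  -4,  -6]
  [  0,   0,   3,  -3]

Back-substitution:
x₃ = (-3) / 3 = -1
x₂ = (-6 - (-4)(-1)) / (-5) = 2
x₁ = (1 - (2)(2) - (1)(-1)) / (-1) = 2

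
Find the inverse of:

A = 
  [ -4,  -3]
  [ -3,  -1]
det(A) = (-4)(-1) - (-3)(-3) = -5
For a 2×2 matrix, A⁻¹ = (1/det(A)) · [[d, -b], [-c, a]]
    = (-1/5) · [[-1, 3], [3, -4]]

A⁻¹ = 
  [ 1/5, -3/5]
  [-3/5,  4/5]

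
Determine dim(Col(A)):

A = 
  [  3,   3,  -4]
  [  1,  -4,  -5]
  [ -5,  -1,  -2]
Row reduce:
R2 → R2 - (1/3)·R1
R3 → R3 + (5/3)·R1
R3 → R3 + (4/5)·R2
REF = 
  [    3,     3,    -4]
  [    0,    -5, -11/3]
  [    0,     0, -58/5]
Pivot columns: 1, 2, 3 → 3 pivots.
dim(Col(A)) = number of pivot columns = 3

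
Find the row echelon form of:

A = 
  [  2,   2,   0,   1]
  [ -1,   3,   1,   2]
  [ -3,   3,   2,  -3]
Row operations:
R2 → R2 + (1/2)·R1
R3 → R3 + (3/2)·R1
R3 → R3 - (3/2)·R2

Resulting echelon form:
REF = 
  [    2,     2,     0,     1]
  [    0,     4,     1,   5/2]
  [    0,     0,   1/2, -21/4]

Rank = 3 (number of non-zero pivot rows).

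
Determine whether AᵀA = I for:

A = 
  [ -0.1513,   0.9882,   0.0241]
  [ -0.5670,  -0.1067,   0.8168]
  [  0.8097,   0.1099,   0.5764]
Yes

AᵀA = 
  [  1,   0,  -0.0001]
  [  0,   1,   0]
  [ -0.0001,   0,   1]
≈ I (equal to I up to the 4-dp rounding of the entries)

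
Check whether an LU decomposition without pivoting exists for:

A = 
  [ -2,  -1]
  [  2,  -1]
Yes.
A[1,1] = -2 ≠ 0, so Gaussian elimination proceeds without a row swap: multiplier ℓ₂₁ = (2)/(-2) = -1, and U[2,2] = -1 - (-1)(-1) = -2.
L = 
  [  1,   0]
  [ -1,   1]
U = 
  [ -2,  -1]
  [  0,  -2]
Check row 2 of LU: [(-1)(-2), (-1)(-1) + (-2)] = [2, -1] = row 2 of A ✓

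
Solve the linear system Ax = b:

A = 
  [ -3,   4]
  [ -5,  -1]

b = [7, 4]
Row reduce the augmented matrix [A|b]:
R2 → R2 - (5/3)·R1
REF = 
  [   -3,     4,     7]
  [    0, -23/3, -23/3]

Back-substitution:
x₂ = (-23/3) / (-23/3) = 1
x₁ = (7 - (4)(1)) / (-3) = -1

x = [-1, 1]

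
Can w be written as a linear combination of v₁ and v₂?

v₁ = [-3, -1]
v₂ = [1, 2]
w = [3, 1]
Yes

Form the augmented matrix and row-reduce:
[v₁|v₂|w] = 
  [ -3,   1,   3]
  [ -1,   2,   1]
R2 → R2 - (1/3)·R1
REF = 
  [ -3,   1,   3]
  [  0, 5/3,   0]

No row of the form [0 0 | nonzero], so the system is consistent. Back-substitution gives c₁ = -1, c₂ = 0: w = (-1)·v₁ + (0)·v₂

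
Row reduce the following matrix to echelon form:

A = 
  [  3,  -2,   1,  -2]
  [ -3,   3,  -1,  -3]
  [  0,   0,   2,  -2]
Row operations:
R2 → R2 + (1)·R1

Resulting echelon form:
REF = 
  [  3,  -2,   1,  -2]
  [  0,   1,   0,  -5]
  [  0,   0,   2,  -2]

Rank = 3 (number of non-zero pivot rows).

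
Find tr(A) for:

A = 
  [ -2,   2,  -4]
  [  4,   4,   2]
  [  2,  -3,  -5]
-3

tr(A) = -2 + 4 + -5 = -3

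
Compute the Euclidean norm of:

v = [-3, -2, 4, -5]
7.348

||v||₂ = √((-3)² + (-2)² + (4)² + (-5)²) = √54 = 7.348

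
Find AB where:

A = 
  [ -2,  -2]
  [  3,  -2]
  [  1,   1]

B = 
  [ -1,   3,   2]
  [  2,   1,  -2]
A is 3×2 and B is 2×3, so AB is 3×3. Each entry is (row of A)·(column of B):
AB[1,1] = (-2)(-1) + (-2)(2) = -2
AB[1,2] = (-2)(3) + (-2)(1) = -8
AB[1,3] = (-2)(2) + (-2)(-2) = 0
AB[2,1] = (3)(-1) + (-2)(2) = -7
AB[2,2] = (3)(3) + (-2)(1) = 7
AB[2,3] = (3)(2) + (-2)(-2) = 10
AB[3,1] = (1)(-1) + (1)(2) = 1
AB[3,2] = (1)(3) + (1)(1) = 4
AB[3,3] = (1)(2) + (1)(-2) = 0

AB = 
  [ -2,  -8,   0]
  [ -7,   7,  10]
  [  1,   4,   0]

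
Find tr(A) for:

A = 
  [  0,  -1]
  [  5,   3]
3

tr(A) = 0 + 3 = 3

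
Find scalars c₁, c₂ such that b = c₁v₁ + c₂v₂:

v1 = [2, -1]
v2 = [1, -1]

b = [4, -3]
c1 = 1, c2 = 2

b = 1·v1 + 2·v2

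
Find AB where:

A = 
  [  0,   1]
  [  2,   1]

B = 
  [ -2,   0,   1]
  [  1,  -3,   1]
AB = 
  [  1,  -3,   1]
  [ -3,  -3,   3]

A is 2×2 and B is 2×3, so AB is 2×3. Each entry is (row of A)·(column of B):
AB[1,1] = (0)(-2) + (1)(1) = 1
AB[1,2] = (0)(0) + (1)(-3) = -3
AB[1,3] = (0)(1) + (1)(1) = 1
AB[2,1] = (2)(-2) + (1)(1) = -3
AB[2,2] = (2)(0) + (1)(-3) = -3
AB[2,3] = (2)(1) + (1)(1) = 3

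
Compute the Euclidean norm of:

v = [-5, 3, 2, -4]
7.348

||v||₂ = √((-5)² + (3)² + (2)² + (-4)²) = √54 = 7.348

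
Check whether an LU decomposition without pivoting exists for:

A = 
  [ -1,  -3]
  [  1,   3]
Yes.
A[1,1] = -1 ≠ 0, so Gaussian elimination proceeds without a row swap: multiplier ℓ₂₁ = (1)/(-1) = -1, and U[2,2] = 3 - (-1)(-3) = 0.
L = 
  [  1,   0]
  [ -1,   1]
U = 
  [ -1,  -3]
  [  0,   0]
Check row 2 of LU: [(-1)(-1), (-1)(-3) + 0] = [1, 3] = row 2 of A ✓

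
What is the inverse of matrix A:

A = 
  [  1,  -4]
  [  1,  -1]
det(A) = (1)(-1) - (-4)(1) = 3
For a 2×2 matrix, A⁻¹ = (1/det(A)) · [[d, -b], [-c, a]]
    = (1/3) · [[-1, 4], [-1, 1]]

A⁻¹ = 
  [-1/3,  4/3]
  [-1/3,  1/3]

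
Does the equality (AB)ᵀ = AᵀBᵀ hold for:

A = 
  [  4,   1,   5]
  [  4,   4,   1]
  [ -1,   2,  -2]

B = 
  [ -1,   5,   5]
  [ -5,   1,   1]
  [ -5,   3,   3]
No

(AB)ᵀ = 
  [-34, -29,   1]
  [ 36,  27,  -9]
  [ 36,  27,  -9]

AᵀBᵀ = 
  [ 11, -17, -11]
  [ 29,   1,  13]
  [-10, -26, -28]

The two matrices differ, so (AB)ᵀ ≠ AᵀBᵀ in general. The correct identity is (AB)ᵀ = BᵀAᵀ.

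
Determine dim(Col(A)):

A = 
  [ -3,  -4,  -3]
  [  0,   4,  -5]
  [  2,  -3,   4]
dim(Col(A)) = 3

Row reduce:
R3 → R3 + (2/3)·R1
R3 → R3 + (17/12)·R2
REF = 
  [    -3,     -4,     -3]
  [     0,      4,     -5]
  [     0,      0, -61/12]
Pivot columns: 1, 2, 3 → 3 pivots.
dim(Col(A)) = number of pivot columns = 3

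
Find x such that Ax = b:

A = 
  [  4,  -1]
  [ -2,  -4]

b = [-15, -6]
Row reduce the augmented matrix [A|b]:
R2 → R2 + (1/2)·R1
REF = 
  [    4,    -1,   -15]
  [    0,  -9/2, -27/2]

Back-substitution:
x₂ = (-27/2) / (-9/2) = 3
x₁ = (-15 - (-1)(3)) / 4 = -3

x = [-3, 3]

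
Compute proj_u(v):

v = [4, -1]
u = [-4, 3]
v·u = (4)(-4) + (-1)(3) = -19
u·u = (-4)² + (3)² = 25
proj_u(v) = (v·u / u·u) × u = (-19/25) × u

proj_u(v) = [76/25, -57/25]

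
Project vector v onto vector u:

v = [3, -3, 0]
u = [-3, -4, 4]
v·u = (3)(-3) + (-3)(-4) + (0)(4) = 3
u·u = (-3)² + (-4)² + (4)² = 41
proj_u(v) = (v·u / u·u) × u = (3/41) × u

proj_u(v) = [-9/41, -12/41, 12/41]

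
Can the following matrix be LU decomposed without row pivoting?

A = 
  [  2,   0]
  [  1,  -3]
Yes.
A[1,1] = 2 ≠ 0, so Gaussian elimination proceeds without a row swap: multiplier ℓ₂₁ = (1)/(2) = 1/2, and U[2,2] = -3 - (1/2)(0) = -3.
L = 
  [  1,   0]
  [1/2,   1]
U = 
  [  2,   0]
  [  0,  -3]
Check row 2 of LU: [(1/2)(2), (1/2)(0) + (-3)] = [1, -3] = row 2 of A ✓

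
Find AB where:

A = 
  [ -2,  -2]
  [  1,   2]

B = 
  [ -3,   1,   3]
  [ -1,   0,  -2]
A is 2×2 and B is 2×3, so AB is 2×3. Each entry is (row of A)·(column of B):
AB[1,1] = (-2)(-3) + (-2)(-1) = 8
AB[1,2] = (-2)(1) + (-2)(0) = -2
AB[1,3] = (-2)(3) + (-2)(-2) = -2
AB[2,1] = (1)(-3) + (2)(-1) = -5
AB[2,2] = (1)(1) + (2)(0) = 1
AB[2,3] = (1)(3) + (2)(-2) = -1

AB = 
  [  8,  -2,  -2]
  [ -5,   1,  -1]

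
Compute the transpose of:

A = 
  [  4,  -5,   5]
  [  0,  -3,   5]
Aᵀ = 
  [  4,   0]
  [ -5,  -3]
  [  5,   5]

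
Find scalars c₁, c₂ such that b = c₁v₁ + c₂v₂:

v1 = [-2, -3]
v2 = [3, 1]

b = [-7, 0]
c1 = -1, c2 = -3

b = -1·v1 + -3·v2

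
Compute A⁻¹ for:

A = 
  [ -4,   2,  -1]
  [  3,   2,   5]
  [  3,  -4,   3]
det(A) = (-4)·((2)(3) - (5)(-4)) - (2)·((3)(3) - (5)(3)) + (-1)·((3)(-4) - (2)(3))
  = (-4)(26) - (2)(-6) + (-1)(-18)
  = -74
det(A) = -74 ≠ 0, so A is invertible.

Cofactors Cᵢⱼ = (-1)ⁱ⁺ʲ·Mᵢⱼ:
C = 
  [ 26,   6, -18]
  [ -2,  -9, -10]
  [ 12,  17, -14]

adj(A) = Cᵀ:
adj(A) = 
  [ 26,  -2,  12]
  [  6,  -9,  17]
  [-18, -10, -14]

A⁻¹ = (-1/74) · adj(A):
A⁻¹ = 
  [-13/37,   1/37,  -6/37]
  [ -3/37,   9/74, -17/74]
  [  9/37,   5/37,   7/37]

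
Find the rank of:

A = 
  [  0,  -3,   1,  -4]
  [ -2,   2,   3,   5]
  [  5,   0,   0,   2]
rank(A) = 3

Row reduce:
Swap R1 ↔ R2
R3 → R3 + (5/2)·R1
R3 → R3 + (5/3)·R2
REF = 
  [  -2,    2,    3,    5]
  [   0,   -3,    1,   -4]
  [   0,    0, 55/6, 47/6]
Pivot columns: 1, 2, 3 → 3 pivots.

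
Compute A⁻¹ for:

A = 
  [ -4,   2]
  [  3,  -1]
det(A) = (-4)(-1) - (2)(3) = -2
For a 2×2 matrix, A⁻¹ = (1/det(A)) · [[d, -b], [-c, a]]
    = (-1/2) · [[-1, -2], [-3, -4]]

A⁻¹ = 
  [1/2,   1]
  [3/2,   2]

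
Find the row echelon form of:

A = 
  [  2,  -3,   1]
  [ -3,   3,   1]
Row operations:
R2 → R2 + (3/2)·R1

Resulting echelon form:
REF = 
  [   2,   -3,    1]
  [   0, -3/2,  5/2]

Rank = 2 (number of non-zero pivot rows).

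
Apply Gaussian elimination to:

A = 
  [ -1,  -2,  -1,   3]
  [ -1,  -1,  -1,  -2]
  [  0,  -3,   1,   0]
Row operations:
R2 → R2 - (1)·R1
R3 → R3 + (3)·R2

Resulting echelon form:
REF = 
  [ -1,  -2,  -1,   3]
  [  0,   1,   0,  -5]
  [  0,   0,   1, -15]

Rank = 3 (number of non-zero pivot rows).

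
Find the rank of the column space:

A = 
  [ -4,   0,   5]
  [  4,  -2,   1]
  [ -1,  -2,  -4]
dim(Col(A)) = 3

Row reduce:
R2 → R2 + (1)·R1
R3 → R3 - (1/4)·R1
R3 → R3 - (1)·R2
REF = 
  [   -4,     0,     5]
  [    0,    -2,     6]
  [    0,     0, -45/4]
Pivot columns: 1, 2, 3 → 3 pivots.
dim(Col(A)) = number of pivot columns = 3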